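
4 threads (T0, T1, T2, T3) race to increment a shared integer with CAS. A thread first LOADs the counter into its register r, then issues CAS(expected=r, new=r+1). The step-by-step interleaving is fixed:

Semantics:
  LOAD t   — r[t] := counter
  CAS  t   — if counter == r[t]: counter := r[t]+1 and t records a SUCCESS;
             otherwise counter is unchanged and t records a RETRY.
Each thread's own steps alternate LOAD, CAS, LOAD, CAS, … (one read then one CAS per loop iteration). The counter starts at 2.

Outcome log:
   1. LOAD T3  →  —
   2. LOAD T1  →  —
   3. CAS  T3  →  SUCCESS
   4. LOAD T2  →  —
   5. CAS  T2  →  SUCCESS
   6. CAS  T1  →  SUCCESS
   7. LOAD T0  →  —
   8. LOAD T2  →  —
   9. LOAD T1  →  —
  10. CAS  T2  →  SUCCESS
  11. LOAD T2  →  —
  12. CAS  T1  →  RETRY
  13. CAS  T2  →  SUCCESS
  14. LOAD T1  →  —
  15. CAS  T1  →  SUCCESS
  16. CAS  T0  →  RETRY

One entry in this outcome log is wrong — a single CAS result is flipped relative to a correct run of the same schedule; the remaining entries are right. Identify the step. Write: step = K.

step = 6

Re-executing:
1. LOAD T3 → mem=2 r[T3]=2 [LOAD]
2. LOAD T1 → mem=2 r[T1]=2 [LOAD]
3. CAS T3 → mem=3 r[T3]=2 [OK]
4. LOAD T2 → mem=3 r[T2]=3 [LOAD]
5. CAS T2 → mem=4 r[T2]=3 [OK]
6. CAS T1 → mem=4 r[T1]=2 [RETRY]
7. LOAD T0 → mem=4 r[T0]=4 [LOAD]
8. LOAD T2 → mem=4 r[T2]=4 [LOAD]
9. LOAD T1 → mem=4 r[T1]=4 [LOAD]
10. CAS T2 → mem=5 r[T2]=4 [OK]
11. LOAD T2 → mem=5 r[T2]=5 [LOAD]
12. CAS T1 → mem=5 r[T1]=4 [RETRY]
13. CAS T2 → mem=6 r[T2]=5 [OK]
14. LOAD T1 → mem=6 r[T1]=6 [LOAD]
15. CAS T1 → mem=7 r[T1]=6 [OK]
16. CAS T0 → mem=7 r[T0]=4 [RETRY]
Mismatch at 6.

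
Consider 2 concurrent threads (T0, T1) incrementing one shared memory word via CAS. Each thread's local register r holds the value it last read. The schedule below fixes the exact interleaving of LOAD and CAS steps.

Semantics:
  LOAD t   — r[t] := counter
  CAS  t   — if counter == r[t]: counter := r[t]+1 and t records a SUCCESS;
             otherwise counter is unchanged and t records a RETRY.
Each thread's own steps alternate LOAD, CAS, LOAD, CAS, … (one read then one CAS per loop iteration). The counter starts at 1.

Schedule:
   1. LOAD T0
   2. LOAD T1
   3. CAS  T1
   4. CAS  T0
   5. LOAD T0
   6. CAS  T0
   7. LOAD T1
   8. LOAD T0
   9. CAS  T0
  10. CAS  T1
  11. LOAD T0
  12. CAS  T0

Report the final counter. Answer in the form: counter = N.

#1 T0 reads 1
#2 T1 reads 1
#3 T1 CAS(1→2) writes; counter now 2
#4 T0 CAS(1→2) fails; counter now 2
#5 T0 reads 2
#6 T0 CAS(2→3) writes; counter now 3
#7 T1 reads 3
#8 T0 reads 3
#9 T0 CAS(3→4) writes; counter now 4
#10 T1 CAS(3→4) fails; counter now 4
#11 T0 reads 4
#12 T0 CAS(4→5) writes; counter now 5

counter = 5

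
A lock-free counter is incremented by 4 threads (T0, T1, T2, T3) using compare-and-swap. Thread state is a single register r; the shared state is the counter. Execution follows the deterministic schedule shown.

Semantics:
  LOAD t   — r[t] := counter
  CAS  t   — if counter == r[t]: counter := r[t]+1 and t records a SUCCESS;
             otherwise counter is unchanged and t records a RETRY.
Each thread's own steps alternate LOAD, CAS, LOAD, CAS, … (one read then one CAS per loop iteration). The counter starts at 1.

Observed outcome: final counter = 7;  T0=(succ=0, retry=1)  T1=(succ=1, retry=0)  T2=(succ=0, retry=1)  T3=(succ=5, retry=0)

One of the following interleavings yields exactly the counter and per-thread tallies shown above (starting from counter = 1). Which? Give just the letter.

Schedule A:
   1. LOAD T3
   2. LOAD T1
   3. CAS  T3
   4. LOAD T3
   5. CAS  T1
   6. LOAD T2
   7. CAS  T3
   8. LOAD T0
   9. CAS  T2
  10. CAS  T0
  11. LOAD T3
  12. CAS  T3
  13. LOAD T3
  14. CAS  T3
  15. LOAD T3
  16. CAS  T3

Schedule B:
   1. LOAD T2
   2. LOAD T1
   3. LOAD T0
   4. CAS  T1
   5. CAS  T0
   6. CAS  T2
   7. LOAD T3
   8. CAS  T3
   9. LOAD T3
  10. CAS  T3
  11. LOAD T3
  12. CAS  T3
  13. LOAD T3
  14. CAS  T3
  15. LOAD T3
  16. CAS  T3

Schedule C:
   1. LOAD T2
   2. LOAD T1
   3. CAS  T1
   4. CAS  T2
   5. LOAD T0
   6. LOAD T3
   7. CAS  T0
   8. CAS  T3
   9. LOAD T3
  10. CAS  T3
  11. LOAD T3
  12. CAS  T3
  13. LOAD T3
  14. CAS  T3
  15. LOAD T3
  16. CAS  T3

B

Tracing schedule B:
step 1: T2 LOAD ⇒ load; ctr=1 reg=1
step 2: T1 LOAD ⇒ load; ctr=1 reg=1
step 3: T0 LOAD ⇒ load; ctr=1 reg=1
step 4: T1 CAS ⇒ ok; ctr=2 reg=1
step 5: T0 CAS ⇒ retry; ctr=2 reg=1
step 6: T2 CAS ⇒ retry; ctr=2 reg=1
step 7: T3 LOAD ⇒ load; ctr=2 reg=2
step 8: T3 CAS ⇒ ok; ctr=3 reg=2
step 9: T3 LOAD ⇒ load; ctr=3 reg=3
step 10: T3 CAS ⇒ ok; ctr=4 reg=3
step 11: T3 LOAD ⇒ load; ctr=4 reg=4
step 12: T3 CAS ⇒ ok; ctr=5 reg=4
step 13: T3 LOAD ⇒ load; ctr=5 reg=5
step 14: T3 CAS ⇒ ok; ctr=6 reg=5
step 15: T3 LOAD ⇒ load; ctr=6 reg=6
step 16: T3 CAS ⇒ ok; ctr=7 reg=6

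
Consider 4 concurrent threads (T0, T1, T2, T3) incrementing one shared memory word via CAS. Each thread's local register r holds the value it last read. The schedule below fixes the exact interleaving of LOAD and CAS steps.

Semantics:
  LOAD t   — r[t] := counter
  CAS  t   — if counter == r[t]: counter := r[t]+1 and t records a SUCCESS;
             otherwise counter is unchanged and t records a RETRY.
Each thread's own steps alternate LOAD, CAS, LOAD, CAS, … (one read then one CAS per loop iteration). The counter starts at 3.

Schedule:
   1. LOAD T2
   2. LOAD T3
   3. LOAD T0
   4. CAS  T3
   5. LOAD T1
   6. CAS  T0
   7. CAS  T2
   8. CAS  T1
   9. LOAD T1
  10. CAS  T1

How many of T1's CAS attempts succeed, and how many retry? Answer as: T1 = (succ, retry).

T1 = (2, 0)

#1 T2 reads 3
#2 T3 reads 3
#3 T0 reads 3
#4 T3 CAS(3→4) writes; counter now 4
#5 T1 reads 4
#6 T0 CAS(3→4) fails; counter now 4
#7 T2 CAS(3→4) fails; counter now 4
#8 T1 CAS(4→5) writes; counter now 5
#9 T1 reads 5
#10 T1 CAS(5→6) writes; counter now 6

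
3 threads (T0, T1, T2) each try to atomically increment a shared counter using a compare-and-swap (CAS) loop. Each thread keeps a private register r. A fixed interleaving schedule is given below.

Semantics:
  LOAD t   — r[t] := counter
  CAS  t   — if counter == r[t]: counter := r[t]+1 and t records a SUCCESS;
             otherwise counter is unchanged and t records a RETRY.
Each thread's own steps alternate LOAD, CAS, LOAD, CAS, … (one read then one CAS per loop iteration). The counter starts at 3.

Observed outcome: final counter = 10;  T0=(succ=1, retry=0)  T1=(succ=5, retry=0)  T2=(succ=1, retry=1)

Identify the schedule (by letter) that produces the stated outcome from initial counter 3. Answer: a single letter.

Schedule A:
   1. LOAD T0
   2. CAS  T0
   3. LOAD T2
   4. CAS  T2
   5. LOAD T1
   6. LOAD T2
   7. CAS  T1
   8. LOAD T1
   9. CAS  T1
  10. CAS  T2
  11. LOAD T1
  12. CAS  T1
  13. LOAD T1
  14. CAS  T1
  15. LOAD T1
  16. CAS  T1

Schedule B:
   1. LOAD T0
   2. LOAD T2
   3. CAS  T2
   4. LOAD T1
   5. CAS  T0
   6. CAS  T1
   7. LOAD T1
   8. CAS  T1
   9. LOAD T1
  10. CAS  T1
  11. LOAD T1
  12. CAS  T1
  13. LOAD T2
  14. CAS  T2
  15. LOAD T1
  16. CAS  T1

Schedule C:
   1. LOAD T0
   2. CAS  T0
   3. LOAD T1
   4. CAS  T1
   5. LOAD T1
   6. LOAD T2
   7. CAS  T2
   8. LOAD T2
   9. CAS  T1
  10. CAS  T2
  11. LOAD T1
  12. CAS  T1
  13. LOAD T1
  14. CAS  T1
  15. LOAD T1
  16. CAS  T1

A

Tracing schedule A:
T0 LOAD — after: cnt=3, r=3 — load
T0 CAS — after: cnt=4, r=3 — ok
T2 LOAD — after: cnt=4, r=4 — load
T2 CAS — after: cnt=5, r=4 — ok
T1 LOAD — after: cnt=5, r=5 — load
T2 LOAD — after: cnt=5, r=5 — load
T1 CAS — after: cnt=6, r=5 — ok
T1 LOAD — after: cnt=6, r=6 — load
T1 CAS — after: cnt=7, r=6 — ok
T2 CAS — after: cnt=7, r=5 — retry
T1 LOAD — after: cnt=7, r=7 — load
T1 CAS — after: cnt=8, r=7 — ok
T1 LOAD — after: cnt=8, r=8 — load
T1 CAS — after: cnt=9, r=8 — ok
T1 LOAD — after: cnt=9, r=9 — load
T1 CAS — after: cnt=10, r=9 — ok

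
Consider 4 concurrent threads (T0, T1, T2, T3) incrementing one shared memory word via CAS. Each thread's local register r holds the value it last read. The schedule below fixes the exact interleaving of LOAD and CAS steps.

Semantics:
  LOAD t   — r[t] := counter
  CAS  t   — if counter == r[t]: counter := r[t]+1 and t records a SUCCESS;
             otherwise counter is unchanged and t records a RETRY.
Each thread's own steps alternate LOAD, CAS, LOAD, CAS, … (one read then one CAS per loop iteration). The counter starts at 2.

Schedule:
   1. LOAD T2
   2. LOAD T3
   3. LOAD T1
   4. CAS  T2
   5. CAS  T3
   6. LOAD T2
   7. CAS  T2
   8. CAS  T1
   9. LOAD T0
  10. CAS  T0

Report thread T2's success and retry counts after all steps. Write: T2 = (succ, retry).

T2 = (2, 0)

step 1: T2 LOAD ⇒ load; ctr=2 reg=2
step 2: T3 LOAD ⇒ load; ctr=2 reg=2
step 3: T1 LOAD ⇒ load; ctr=2 reg=2
step 4: T2 CAS ⇒ ok; ctr=3 reg=2
step 5: T3 CAS ⇒ retry; ctr=3 reg=2
step 6: T2 LOAD ⇒ load; ctr=3 reg=3
step 7: T2 CAS ⇒ ok; ctr=4 reg=3
step 8: T1 CAS ⇒ retry; ctr=4 reg=2
step 9: T0 LOAD ⇒ load; ctr=4 reg=4
step 10: T0 CAS ⇒ ok; ctr=5 reg=4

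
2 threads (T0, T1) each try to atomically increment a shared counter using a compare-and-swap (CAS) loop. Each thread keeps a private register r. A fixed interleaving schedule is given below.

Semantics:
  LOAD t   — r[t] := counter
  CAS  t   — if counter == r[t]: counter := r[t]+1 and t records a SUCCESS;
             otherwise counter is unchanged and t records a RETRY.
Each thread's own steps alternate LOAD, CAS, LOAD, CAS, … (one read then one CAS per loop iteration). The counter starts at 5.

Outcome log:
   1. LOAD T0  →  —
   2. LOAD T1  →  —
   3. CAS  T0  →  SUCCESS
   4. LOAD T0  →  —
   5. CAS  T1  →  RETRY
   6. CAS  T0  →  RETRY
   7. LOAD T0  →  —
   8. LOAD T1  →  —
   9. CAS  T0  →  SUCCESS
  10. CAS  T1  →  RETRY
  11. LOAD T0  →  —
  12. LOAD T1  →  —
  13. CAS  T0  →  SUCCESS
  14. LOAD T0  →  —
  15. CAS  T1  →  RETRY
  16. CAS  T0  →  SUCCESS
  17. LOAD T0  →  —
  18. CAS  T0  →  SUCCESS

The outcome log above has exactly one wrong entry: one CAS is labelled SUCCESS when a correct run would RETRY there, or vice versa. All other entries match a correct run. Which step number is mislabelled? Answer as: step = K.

step = 6

Reference trace:
[1] T0.load  rd  (counter 5, T0.r 5)
[2] T1.load  rd  (counter 5, T1.r 5)
[3] T0.cas  hit  (counter 6, T0.r 5)
[4] T0.load  rd  (counter 6, T0.r 6)
[5] T1.cas  miss  (counter 6, T1.r 5)
[6] T0.cas  hit  (counter 7, T0.r 6)
[7] T0.load  rd  (counter 7, T0.r 7)
[8] T1.load  rd  (counter 7, T1.r 7)
[9] T0.cas  hit  (counter 8, T0.r 7)
[10] T1.cas  miss  (counter 8, T1.r 7)
[11] T0.load  rd  (counter 8, T0.r 8)
[12] T1.load  rd  (counter 8, T1.r 8)
[13] T0.cas  hit  (counter 9, T0.r 8)
[14] T0.load  rd  (counter 9, T0.r 9)
[15] T1.cas  miss  (counter 9, T1.r 8)
[16] T0.cas  hit  (counter 10, T0.r 9)
[17] T0.load  rd  (counter 10, T0.r 10)
[18] T0.cas  hit  (counter 11, T0.r 10)
Log disagrees first at step 6.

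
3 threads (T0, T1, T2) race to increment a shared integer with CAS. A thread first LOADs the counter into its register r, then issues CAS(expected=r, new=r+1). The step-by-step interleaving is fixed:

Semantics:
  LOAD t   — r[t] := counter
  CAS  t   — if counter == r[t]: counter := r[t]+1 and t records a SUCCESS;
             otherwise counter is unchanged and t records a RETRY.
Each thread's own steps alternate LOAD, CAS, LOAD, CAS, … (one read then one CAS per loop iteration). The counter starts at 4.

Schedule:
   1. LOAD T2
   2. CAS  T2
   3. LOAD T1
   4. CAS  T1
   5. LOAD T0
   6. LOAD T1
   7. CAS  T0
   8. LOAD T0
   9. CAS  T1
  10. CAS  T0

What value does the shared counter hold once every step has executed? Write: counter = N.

counter = 8

step 1: T2 LOAD ⇒ load; ctr=4 reg=4
step 2: T2 CAS ⇒ ok; ctr=5 reg=4
step 3: T1 LOAD ⇒ load; ctr=5 reg=5
step 4: T1 CAS ⇒ ok; ctr=6 reg=5
step 5: T0 LOAD ⇒ load; ctr=6 reg=6
step 6: T1 LOAD ⇒ load; ctr=6 reg=6
step 7: T0 CAS ⇒ ok; ctr=7 reg=6
step 8: T0 LOAD ⇒ load; ctr=7 reg=7
step 9: T1 CAS ⇒ retry; ctr=7 reg=6
step 10: T0 CAS ⇒ ok; ctr=8 reg=7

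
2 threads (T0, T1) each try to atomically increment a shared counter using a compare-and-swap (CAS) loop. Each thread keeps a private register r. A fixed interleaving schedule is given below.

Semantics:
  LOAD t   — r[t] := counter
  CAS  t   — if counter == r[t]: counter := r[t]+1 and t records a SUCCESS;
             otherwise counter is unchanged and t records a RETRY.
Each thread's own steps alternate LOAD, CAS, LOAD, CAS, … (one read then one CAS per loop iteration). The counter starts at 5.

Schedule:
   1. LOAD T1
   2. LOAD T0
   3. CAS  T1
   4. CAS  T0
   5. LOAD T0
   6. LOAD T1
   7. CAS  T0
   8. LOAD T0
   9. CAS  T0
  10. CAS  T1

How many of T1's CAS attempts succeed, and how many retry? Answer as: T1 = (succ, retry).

1. LOAD T1 → mem=5 r[T1]=5 [LOAD]
2. LOAD T0 → mem=5 r[T0]=5 [LOAD]
3. CAS T1 → mem=6 r[T1]=5 [OK]
4. CAS T0 → mem=6 r[T0]=5 [RETRY]
5. LOAD T0 → mem=6 r[T0]=6 [LOAD]
6. LOAD T1 → mem=6 r[T1]=6 [LOAD]
7. CAS T0 → mem=7 r[T0]=6 [OK]
8. LOAD T0 → mem=7 r[T0]=7 [LOAD]
9. CAS T0 → mem=8 r[T0]=7 [OK]
10. CAS T1 → mem=8 r[T1]=6 [RETRY]

T1 = (1, 1)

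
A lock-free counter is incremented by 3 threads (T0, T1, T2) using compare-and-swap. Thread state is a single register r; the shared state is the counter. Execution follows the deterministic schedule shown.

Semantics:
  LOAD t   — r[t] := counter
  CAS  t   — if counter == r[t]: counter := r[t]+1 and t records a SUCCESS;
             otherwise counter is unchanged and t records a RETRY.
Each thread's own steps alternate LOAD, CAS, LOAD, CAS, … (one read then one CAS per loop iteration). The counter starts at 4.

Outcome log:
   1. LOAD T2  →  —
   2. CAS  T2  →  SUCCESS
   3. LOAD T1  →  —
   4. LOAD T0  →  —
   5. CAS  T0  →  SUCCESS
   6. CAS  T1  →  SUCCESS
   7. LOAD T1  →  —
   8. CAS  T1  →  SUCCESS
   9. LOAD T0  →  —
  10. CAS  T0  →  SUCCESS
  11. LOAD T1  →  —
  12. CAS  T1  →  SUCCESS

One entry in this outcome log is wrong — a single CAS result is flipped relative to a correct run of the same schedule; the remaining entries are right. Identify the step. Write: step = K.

Reference trace:
1. LOAD T2 → mem=4 r[T2]=4 [LOAD]
2. CAS T2 → mem=5 r[T2]=4 [OK]
3. LOAD T1 → mem=5 r[T1]=5 [LOAD]
4. LOAD T0 → mem=5 r[T0]=5 [LOAD]
5. CAS T0 → mem=6 r[T0]=5 [OK]
6. CAS T1 → mem=6 r[T1]=5 [RETRY]
7. LOAD T1 → mem=6 r[T1]=6 [LOAD]
8. CAS T1 → mem=7 r[T1]=6 [OK]
9. LOAD T0 → mem=7 r[T0]=7 [LOAD]
10. CAS T0 → mem=8 r[T0]=7 [OK]
11. LOAD T1 → mem=8 r[T1]=8 [LOAD]
12. CAS T1 → mem=9 r[T1]=8 [OK]
Mismatch at 6.

step = 6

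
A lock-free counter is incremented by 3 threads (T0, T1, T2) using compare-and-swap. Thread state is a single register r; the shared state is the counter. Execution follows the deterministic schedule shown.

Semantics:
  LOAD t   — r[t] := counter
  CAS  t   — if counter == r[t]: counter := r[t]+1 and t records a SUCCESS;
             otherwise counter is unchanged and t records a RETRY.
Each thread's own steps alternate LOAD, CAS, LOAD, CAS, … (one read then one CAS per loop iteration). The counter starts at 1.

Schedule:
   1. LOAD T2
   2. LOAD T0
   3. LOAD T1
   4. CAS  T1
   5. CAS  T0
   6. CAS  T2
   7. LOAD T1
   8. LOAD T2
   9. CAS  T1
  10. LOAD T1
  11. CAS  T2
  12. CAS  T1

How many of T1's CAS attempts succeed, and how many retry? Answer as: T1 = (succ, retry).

T1 = (3, 0)

   1) LOAD T2:  M=1  r_T2=1
   2) LOAD T0:  M=1  r_T0=1
   3) LOAD T1:  M=1  r_T1=1
   4) CAS  T1:  M=2  r_T1=1 ✓
   5) CAS  T0:  M=2  r_T0=1 ✗
   6) CAS  T2:  M=2  r_T2=1 ✗
   7) LOAD T1:  M=2  r_T1=2
   8) LOAD T2:  M=2  r_T2=2
   9) CAS  T1:  M=3  r_T1=2 ✓
  10) LOAD T1:  M=3  r_T1=3
  11) CAS  T2:  M=3  r_T2=2 ✗
  12) CAS  T1:  M=4  r_T1=3 ✓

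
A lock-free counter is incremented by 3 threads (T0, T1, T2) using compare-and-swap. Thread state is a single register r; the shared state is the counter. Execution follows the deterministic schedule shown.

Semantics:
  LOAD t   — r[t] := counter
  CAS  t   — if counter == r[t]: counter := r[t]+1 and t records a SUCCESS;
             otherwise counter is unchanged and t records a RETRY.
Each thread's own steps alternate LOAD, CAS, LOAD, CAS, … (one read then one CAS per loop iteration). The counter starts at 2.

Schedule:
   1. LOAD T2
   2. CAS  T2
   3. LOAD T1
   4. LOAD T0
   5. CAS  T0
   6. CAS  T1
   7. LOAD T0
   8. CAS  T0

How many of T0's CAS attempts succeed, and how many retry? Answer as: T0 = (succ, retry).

   1) LOAD T2:  M=2  r_T2=2
   2) CAS  T2:  M=3  r_T2=2 ✓
   3) LOAD T1:  M=3  r_T1=3
   4) LOAD T0:  M=3  r_T0=3
   5) CAS  T0:  M=4  r_T0=3 ✓
   6) CAS  T1:  M=4  r_T1=3 ✗
   7) LOAD T0:  M=4  r_T0=4
   8) CAS  T0:  M=5  r_T0=4 ✓

T0 = (2, 0)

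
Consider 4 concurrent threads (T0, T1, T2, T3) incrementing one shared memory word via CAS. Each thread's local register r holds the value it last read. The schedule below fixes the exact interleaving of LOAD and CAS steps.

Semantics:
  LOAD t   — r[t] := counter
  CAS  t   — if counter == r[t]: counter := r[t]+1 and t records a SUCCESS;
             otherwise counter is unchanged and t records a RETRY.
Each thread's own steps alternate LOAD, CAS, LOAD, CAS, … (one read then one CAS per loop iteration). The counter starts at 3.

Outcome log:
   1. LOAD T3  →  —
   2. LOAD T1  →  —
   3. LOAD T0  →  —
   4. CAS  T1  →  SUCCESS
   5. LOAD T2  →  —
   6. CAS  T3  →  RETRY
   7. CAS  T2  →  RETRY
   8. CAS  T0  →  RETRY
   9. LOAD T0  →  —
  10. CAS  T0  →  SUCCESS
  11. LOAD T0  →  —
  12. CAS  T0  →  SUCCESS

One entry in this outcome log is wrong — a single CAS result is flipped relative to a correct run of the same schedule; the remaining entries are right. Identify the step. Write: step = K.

step = 7

Correct run:
T3 LOAD — after: cnt=3, r=3 — load
T1 LOAD — after: cnt=3, r=3 — load
T0 LOAD — after: cnt=3, r=3 — load
T1 CAS — after: cnt=4, r=3 — ok
T2 LOAD — after: cnt=4, r=4 — load
T3 CAS — after: cnt=4, r=3 — retry
T2 CAS — after: cnt=5, r=4 — ok
T0 CAS — after: cnt=5, r=3 — retry
T0 LOAD — after: cnt=5, r=5 — load
T0 CAS — after: cnt=6, r=5 — ok
T0 LOAD — after: cnt=6, r=6 — load
T0 CAS — after: cnt=7, r=6 — ok
Log disagrees first at step 7.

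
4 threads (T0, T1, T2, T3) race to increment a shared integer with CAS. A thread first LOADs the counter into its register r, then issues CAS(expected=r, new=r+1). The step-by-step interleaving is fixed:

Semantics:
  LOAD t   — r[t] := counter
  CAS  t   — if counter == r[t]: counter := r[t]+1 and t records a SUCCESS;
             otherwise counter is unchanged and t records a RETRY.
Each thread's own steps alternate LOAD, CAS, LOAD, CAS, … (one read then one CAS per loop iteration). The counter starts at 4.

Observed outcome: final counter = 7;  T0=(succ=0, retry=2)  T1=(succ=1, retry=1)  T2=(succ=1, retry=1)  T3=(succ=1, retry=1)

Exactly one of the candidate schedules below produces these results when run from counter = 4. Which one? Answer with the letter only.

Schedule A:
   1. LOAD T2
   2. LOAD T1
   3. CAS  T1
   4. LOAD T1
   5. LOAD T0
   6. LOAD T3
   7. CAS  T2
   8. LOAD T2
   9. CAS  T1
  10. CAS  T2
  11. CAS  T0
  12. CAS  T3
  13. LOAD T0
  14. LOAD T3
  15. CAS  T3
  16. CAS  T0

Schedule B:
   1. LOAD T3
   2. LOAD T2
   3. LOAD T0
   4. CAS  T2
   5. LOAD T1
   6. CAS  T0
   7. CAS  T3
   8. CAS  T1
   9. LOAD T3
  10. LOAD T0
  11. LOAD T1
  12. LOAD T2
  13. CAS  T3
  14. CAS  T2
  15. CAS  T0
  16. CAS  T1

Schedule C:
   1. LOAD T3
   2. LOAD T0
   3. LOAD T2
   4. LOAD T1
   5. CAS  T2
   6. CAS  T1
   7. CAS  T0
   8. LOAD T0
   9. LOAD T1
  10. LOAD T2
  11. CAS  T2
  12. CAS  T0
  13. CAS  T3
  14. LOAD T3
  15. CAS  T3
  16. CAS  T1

Tracing schedule B:
#1 T3 reads 4
#2 T2 reads 4
#3 T0 reads 4
#4 T2 CAS(4→5) writes; counter now 5
#5 T1 reads 5
#6 T0 CAS(4→5) fails; counter now 5
#7 T3 CAS(4→5) fails; counter now 5
#8 T1 CAS(5→6) writes; counter now 6
#9 T3 reads 6
#10 T0 reads 6
#11 T1 reads 6
#12 T2 reads 6
#13 T3 CAS(6→7) writes; counter now 7
#14 T2 CAS(6→7) fails; counter now 7
#15 T0 CAS(6→7) fails; counter now 7
#16 T1 CAS(6→7) fails; counter now 7

B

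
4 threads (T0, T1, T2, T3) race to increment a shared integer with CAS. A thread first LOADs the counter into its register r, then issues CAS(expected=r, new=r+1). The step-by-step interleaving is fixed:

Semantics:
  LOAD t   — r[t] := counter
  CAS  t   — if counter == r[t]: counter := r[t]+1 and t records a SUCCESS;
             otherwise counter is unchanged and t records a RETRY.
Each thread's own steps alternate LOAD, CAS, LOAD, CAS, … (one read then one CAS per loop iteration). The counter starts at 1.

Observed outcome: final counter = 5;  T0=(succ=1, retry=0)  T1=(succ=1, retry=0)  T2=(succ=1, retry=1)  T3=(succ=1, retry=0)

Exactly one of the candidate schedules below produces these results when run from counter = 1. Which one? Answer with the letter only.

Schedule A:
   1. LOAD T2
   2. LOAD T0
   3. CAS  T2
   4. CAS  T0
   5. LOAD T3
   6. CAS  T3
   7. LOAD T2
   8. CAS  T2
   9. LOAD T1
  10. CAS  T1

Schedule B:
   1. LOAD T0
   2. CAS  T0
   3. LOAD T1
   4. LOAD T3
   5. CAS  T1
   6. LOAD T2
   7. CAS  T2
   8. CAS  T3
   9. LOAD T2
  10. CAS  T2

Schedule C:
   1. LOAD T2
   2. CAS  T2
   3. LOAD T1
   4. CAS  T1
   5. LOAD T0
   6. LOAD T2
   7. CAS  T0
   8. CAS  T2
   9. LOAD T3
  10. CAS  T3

Run C:
   1) LOAD T2:  M=1  r_T2=1
   2) CAS  T2:  M=2  r_T2=1 ✓
   3) LOAD T1:  M=2  r_T1=2
   4) CAS  T1:  M=3  r_T1=2 ✓
   5) LOAD T0:  M=3  r_T0=3
   6) LOAD T2:  M=3  r_T2=3
   7) CAS  T0:  M=4  r_T0=3 ✓
   8) CAS  T2:  M=4  r_T2=3 ✗
   9) LOAD T3:  M=4  r_T3=4
  10) CAS  T3:  M=5  r_T3=4 ✓

C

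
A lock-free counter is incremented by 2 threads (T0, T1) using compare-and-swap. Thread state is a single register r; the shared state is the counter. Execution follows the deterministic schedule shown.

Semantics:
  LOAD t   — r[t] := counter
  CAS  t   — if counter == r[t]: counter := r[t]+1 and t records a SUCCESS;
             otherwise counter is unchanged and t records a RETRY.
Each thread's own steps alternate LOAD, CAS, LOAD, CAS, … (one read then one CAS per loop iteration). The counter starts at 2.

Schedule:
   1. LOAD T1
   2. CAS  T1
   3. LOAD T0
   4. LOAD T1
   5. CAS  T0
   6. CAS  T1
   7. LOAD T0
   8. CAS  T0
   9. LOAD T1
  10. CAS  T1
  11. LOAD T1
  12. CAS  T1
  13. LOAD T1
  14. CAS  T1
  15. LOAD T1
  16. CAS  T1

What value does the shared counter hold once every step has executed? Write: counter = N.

1. LOAD T1 → mem=2 r[T1]=2 [LOAD]
2. CAS T1 → mem=3 r[T1]=2 [OK]
3. LOAD T0 → mem=3 r[T0]=3 [LOAD]
4. LOAD T1 → mem=3 r[T1]=3 [LOAD]
5. CAS T0 → mem=4 r[T0]=3 [OK]
6. CAS T1 → mem=4 r[T1]=3 [RETRY]
7. LOAD T0 → mem=4 r[T0]=4 [LOAD]
8. CAS T0 → mem=5 r[T0]=4 [OK]
9. LOAD T1 → mem=5 r[T1]=5 [LOAD]
10. CAS T1 → mem=6 r[T1]=5 [OK]
11. LOAD T1 → mem=6 r[T1]=6 [LOAD]
12. CAS T1 → mem=7 r[T1]=6 [OK]
13. LOAD T1 → mem=7 r[T1]=7 [LOAD]
14. CAS T1 → mem=8 r[T1]=7 [OK]
15. LOAD T1 → mem=8 r[T1]=8 [LOAD]
16. CAS T1 → mem=9 r[T1]=8 [OK]

counter = 9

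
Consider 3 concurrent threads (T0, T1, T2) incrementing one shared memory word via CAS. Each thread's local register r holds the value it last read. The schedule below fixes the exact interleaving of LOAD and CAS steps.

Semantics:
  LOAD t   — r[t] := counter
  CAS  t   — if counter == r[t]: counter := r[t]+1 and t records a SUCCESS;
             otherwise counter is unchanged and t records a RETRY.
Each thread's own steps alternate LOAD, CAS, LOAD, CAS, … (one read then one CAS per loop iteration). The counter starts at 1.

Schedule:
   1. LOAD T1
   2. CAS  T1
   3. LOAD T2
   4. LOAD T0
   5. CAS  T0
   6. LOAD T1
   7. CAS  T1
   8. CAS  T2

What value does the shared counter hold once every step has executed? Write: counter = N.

counter = 4

[1] T1.load  rd  (counter 1, T1.r 1)
[2] T1.cas  hit  (counter 2, T1.r 1)
[3] T2.load  rd  (counter 2, T2.r 2)
[4] T0.load  rd  (counter 2, T0.r 2)
[5] T0.cas  hit  (counter 3, T0.r 2)
[6] T1.load  rd  (counter 3, T1.r 3)
[7] T1.cas  hit  (counter 4, T1.r 3)
[8] T2.cas  miss  (counter 4, T2.r 2)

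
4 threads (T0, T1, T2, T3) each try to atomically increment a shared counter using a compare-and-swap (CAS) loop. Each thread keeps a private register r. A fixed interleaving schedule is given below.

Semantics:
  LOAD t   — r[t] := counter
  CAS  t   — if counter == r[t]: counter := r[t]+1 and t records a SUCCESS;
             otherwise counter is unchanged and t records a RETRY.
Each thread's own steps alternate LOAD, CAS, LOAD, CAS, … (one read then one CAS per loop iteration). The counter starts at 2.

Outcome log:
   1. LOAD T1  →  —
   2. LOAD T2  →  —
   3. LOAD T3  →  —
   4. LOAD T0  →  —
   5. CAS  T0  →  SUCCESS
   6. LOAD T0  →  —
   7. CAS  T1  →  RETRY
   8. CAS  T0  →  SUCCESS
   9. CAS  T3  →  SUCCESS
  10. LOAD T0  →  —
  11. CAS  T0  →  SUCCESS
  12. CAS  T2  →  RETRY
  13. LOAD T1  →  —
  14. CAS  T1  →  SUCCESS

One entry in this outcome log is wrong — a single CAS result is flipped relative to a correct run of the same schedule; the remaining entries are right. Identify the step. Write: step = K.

step = 9

Re-executing:
#1 T1 reads 2
#2 T2 reads 2
#3 T3 reads 2
#4 T0 reads 2
#5 T0 CAS(2→3) writes; counter now 3
#6 T0 reads 3
#7 T1 CAS(2→3) fails; counter now 3
#8 T0 CAS(3→4) writes; counter now 4
#9 T3 CAS(2→3) fails; counter now 4
#10 T0 reads 4
#11 T0 CAS(4→5) writes; counter now 5
#12 T2 CAS(2→3) fails; counter now 5
#13 T1 reads 5
#14 T1 CAS(5→6) writes; counter now 6
Log disagrees first at step 9.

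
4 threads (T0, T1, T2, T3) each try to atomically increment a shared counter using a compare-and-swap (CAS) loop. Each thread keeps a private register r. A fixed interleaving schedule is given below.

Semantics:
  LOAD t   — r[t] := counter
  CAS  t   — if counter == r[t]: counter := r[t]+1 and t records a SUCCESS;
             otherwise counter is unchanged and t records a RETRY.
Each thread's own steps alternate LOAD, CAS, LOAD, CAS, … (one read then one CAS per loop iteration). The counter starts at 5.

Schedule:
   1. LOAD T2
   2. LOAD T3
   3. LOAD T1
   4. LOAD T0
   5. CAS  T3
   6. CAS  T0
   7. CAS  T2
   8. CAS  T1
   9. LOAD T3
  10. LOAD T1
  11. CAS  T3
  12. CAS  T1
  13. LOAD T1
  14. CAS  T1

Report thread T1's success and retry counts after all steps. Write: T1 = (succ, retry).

1. LOAD T2 → mem=5 r[T2]=5 [LOAD]
2. LOAD T3 → mem=5 r[T3]=5 [LOAD]
3. LOAD T1 → mem=5 r[T1]=5 [LOAD]
4. LOAD T0 → mem=5 r[T0]=5 [LOAD]
5. CAS T3 → mem=6 r[T3]=5 [OK]
6. CAS T0 → mem=6 r[T0]=5 [RETRY]
7. CAS T2 → mem=6 r[T2]=5 [RETRY]
8. CAS T1 → mem=6 r[T1]=5 [RETRY]
9. LOAD T3 → mem=6 r[T3]=6 [LOAD]
10. LOAD T1 → mem=6 r[T1]=6 [LOAD]
11. CAS T3 → mem=7 r[T3]=6 [OK]
12. CAS T1 → mem=7 r[T1]=6 [RETRY]
13. LOAD T1 → mem=7 r[T1]=7 [LOAD]
14. CAS T1 → mem=8 r[T1]=7 [OK]

T1 = (1, 2)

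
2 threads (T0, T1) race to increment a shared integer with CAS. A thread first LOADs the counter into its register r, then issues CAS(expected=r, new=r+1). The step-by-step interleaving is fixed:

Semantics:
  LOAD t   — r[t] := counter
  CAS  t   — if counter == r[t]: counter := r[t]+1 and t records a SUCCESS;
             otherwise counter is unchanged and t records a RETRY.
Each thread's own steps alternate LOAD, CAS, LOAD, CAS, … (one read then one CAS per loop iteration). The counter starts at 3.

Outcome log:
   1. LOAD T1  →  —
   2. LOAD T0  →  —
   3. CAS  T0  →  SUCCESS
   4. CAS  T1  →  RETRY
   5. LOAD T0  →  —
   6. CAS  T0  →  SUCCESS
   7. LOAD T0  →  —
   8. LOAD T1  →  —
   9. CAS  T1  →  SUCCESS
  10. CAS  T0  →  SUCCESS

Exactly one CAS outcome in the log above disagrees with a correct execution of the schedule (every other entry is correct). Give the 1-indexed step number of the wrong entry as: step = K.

step = 10

Reference trace:
[1] T1.load  rd  (counter 3, T1.r 3)
[2] T0.load  rd  (counter 3, T0.r 3)
[3] T0.cas  hit  (counter 4, T0.r 3)
[4] T1.cas  miss  (counter 4, T1.r 3)
[5] T0.load  rd  (counter 4, T0.r 4)
[6] T0.cas  hit  (counter 5, T0.r 4)
[7] T0.load  rd  (counter 5, T0.r 5)
[8] T1.load  rd  (counter 5, T1.r 5)
[9] T1.cas  hit  (counter 6, T1.r 5)
[10] T0.cas  miss  (counter 6, T0.r 5)
Mismatch at 10.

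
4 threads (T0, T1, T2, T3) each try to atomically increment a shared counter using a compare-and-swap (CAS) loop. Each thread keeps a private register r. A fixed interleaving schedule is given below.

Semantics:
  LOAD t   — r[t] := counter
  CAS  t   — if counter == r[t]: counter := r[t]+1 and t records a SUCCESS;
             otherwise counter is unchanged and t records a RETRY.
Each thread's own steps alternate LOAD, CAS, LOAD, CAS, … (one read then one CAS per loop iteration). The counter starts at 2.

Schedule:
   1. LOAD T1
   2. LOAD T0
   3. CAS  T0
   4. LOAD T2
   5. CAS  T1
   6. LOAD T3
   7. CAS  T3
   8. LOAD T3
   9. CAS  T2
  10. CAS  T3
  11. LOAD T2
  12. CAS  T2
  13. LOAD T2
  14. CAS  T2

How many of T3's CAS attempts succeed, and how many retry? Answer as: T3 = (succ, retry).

#1 T1 reads 2
#2 T0 reads 2
#3 T0 CAS(2→3) writes; counter now 3
#4 T2 reads 3
#5 T1 CAS(2→3) fails; counter now 3
#6 T3 reads 3
#7 T3 CAS(3→4) writes; counter now 4
#8 T3 reads 4
#9 T2 CAS(3→4) fails; counter now 4
#10 T3 CAS(4→5) writes; counter now 5
#11 T2 reads 5
#12 T2 CAS(5→6) writes; counter now 6
#13 T2 reads 6
#14 T2 CAS(6→7) writes; counter now 7

T3 = (2, 0)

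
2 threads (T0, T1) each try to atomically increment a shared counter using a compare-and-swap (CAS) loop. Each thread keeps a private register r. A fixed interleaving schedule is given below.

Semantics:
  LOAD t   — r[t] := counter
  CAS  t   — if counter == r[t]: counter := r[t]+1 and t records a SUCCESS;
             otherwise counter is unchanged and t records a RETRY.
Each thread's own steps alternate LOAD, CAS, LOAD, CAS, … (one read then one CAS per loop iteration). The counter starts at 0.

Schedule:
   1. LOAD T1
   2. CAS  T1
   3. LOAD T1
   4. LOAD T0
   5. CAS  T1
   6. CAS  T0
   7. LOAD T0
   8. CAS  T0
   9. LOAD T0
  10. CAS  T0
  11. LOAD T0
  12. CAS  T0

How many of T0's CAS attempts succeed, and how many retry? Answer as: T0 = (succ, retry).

step 1: T1 LOAD ⇒ load; ctr=0 reg=0
step 2: T1 CAS ⇒ ok; ctr=1 reg=0
step 3: T1 LOAD ⇒ load; ctr=1 reg=1
step 4: T0 LOAD ⇒ load; ctr=1 reg=1
step 5: T1 CAS ⇒ ok; ctr=2 reg=1
step 6: T0 CAS ⇒ retry; ctr=2 reg=1
step 7: T0 LOAD ⇒ load; ctr=2 reg=2
step 8: T0 CAS ⇒ ok; ctr=3 reg=2
step 9: T0 LOAD ⇒ load; ctr=3 reg=3
step 10: T0 CAS ⇒ ok; ctr=4 reg=3
step 11: T0 LOAD ⇒ load; ctr=4 reg=4
step 12: T0 CAS ⇒ ok; ctr=5 reg=4

T0 = (3, 1)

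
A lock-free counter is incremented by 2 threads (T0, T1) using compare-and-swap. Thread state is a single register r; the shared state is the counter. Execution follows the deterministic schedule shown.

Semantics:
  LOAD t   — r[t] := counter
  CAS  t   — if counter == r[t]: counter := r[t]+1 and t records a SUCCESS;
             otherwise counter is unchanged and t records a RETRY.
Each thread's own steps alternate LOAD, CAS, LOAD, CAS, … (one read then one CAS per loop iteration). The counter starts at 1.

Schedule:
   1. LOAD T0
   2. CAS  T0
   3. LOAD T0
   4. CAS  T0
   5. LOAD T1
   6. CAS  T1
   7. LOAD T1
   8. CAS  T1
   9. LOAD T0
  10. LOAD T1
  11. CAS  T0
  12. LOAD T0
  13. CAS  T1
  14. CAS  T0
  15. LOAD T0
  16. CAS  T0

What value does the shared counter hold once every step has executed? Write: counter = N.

1. LOAD T0 → mem=1 r[T0]=1 [LOAD]
2. CAS T0 → mem=2 r[T0]=1 [OK]
3. LOAD T0 → mem=2 r[T0]=2 [LOAD]
4. CAS T0 → mem=3 r[T0]=2 [OK]
5. LOAD T1 → mem=3 r[T1]=3 [LOAD]
6. CAS T1 → mem=4 r[T1]=3 [OK]
7. LOAD T1 → mem=4 r[T1]=4 [LOAD]
8. CAS T1 → mem=5 r[T1]=4 [OK]
9. LOAD T0 → mem=5 r[T0]=5 [LOAD]
10. LOAD T1 → mem=5 r[T1]=5 [LOAD]
11. CAS T0 → mem=6 r[T0]=5 [OK]
12. LOAD T0 → mem=6 r[T0]=6 [LOAD]
13. CAS T1 → mem=6 r[T1]=5 [RETRY]
14. CAS T0 → mem=7 r[T0]=6 [OK]
15. LOAD T0 → mem=7 r[T0]=7 [LOAD]
16. CAS T0 → mem=8 r[T0]=7 [OK]

counter = 8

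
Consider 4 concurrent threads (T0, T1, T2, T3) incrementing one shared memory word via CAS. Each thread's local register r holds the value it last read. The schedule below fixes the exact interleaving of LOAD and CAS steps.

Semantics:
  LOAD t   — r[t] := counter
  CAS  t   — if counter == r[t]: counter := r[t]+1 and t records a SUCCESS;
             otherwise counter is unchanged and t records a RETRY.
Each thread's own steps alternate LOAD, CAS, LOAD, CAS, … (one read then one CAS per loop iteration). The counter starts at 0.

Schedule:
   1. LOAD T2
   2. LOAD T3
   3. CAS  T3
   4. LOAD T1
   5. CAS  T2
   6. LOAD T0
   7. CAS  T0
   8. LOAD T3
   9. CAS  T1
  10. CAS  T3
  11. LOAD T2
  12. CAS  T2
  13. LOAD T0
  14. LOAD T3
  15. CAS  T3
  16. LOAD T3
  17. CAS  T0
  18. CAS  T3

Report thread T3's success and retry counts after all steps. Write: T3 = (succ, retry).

T3 = (4, 0)

1. LOAD T2 → mem=0 r[T2]=0 [LOAD]
2. LOAD T3 → mem=0 r[T3]=0 [LOAD]
3. CAS T3 → mem=1 r[T3]=0 [OK]
4. LOAD T1 → mem=1 r[T1]=1 [LOAD]
5. CAS T2 → mem=1 r[T2]=0 [RETRY]
6. LOAD T0 → mem=1 r[T0]=1 [LOAD]
7. CAS T0 → mem=2 r[T0]=1 [OK]
8. LOAD T3 → mem=2 r[T3]=2 [LOAD]
9. CAS T1 → mem=2 r[T1]=1 [RETRY]
10. CAS T3 → mem=3 r[T3]=2 [OK]
11. LOAD T2 → mem=3 r[T2]=3 [LOAD]
12. CAS T2 → mem=4 r[T2]=3 [OK]
13. LOAD T0 → mem=4 r[T0]=4 [LOAD]
14. LOAD T3 → mem=4 r[T3]=4 [LOAD]
15. CAS T3 → mem=5 r[T3]=4 [OK]
16. LOAD T3 → mem=5 r[T3]=5 [LOAD]
17. CAS T0 → mem=5 r[T0]=4 [RETRY]
18. CAS T3 → mem=6 r[T3]=5 [OK]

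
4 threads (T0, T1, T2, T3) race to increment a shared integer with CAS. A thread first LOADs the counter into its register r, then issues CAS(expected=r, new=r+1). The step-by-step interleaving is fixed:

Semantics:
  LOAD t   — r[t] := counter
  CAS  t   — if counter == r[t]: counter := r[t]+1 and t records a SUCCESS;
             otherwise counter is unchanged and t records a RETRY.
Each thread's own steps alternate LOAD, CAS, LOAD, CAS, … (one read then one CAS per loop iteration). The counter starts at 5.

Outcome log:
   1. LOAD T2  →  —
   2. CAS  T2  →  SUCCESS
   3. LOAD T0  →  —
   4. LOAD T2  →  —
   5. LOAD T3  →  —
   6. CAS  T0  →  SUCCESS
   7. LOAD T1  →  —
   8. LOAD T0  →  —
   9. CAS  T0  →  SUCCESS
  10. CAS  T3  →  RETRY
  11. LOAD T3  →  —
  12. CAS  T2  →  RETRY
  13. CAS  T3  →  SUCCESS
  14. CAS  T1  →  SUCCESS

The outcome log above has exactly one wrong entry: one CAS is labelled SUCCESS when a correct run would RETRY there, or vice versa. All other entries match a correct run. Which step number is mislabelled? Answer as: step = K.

Re-executing:
[1] T2.load  rd  (counter 5, T2.r 5)
[2] T2.cas  hit  (counter 6, T2.r 5)
[3] T0.load  rd  (counter 6, T0.r 6)
[4] T2.load  rd  (counter 6, T2.r 6)
[5] T3.load  rd  (counter 6, T3.r 6)
[6] T0.cas  hit  (counter 7, T0.r 6)
[7] T1.load  rd  (counter 7, T1.r 7)
[8] T0.load  rd  (counter 7, T0.r 7)
[9] T0.cas  hit  (counter 8, T0.r 7)
[10] T3.cas  miss  (counter 8, T3.r 6)
[11] T3.load  rd  (counter 8, T3.r 8)
[12] T2.cas  miss  (counter 8, T2.r 6)
[13] T3.cas  hit  (counter 9, T3.r 8)
[14] T1.cas  miss  (counter 9, T1.r 7)
Mismatch at 14.

step = 14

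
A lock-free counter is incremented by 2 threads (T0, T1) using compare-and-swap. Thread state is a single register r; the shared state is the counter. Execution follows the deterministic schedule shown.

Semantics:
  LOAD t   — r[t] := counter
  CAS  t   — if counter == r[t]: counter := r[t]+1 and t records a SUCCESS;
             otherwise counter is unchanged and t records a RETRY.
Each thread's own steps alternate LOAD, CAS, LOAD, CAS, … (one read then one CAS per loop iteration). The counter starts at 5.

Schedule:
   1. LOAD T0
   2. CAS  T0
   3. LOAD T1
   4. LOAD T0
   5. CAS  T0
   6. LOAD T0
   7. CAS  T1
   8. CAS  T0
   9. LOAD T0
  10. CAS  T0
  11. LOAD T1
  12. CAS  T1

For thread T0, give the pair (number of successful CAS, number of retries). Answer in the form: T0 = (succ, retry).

T0 = (4, 0)

step 1: T0 LOAD ⇒ load; ctr=5 reg=5
step 2: T0 CAS ⇒ ok; ctr=6 reg=5
step 3: T1 LOAD ⇒ load; ctr=6 reg=6
step 4: T0 LOAD ⇒ load; ctr=6 reg=6
step 5: T0 CAS ⇒ ok; ctr=7 reg=6
step 6: T0 LOAD ⇒ load; ctr=7 reg=7
step 7: T1 CAS ⇒ retry; ctr=7 reg=6
step 8: T0 CAS ⇒ ok; ctr=8 reg=7
step 9: T0 LOAD ⇒ load; ctr=8 reg=8
step 10: T0 CAS ⇒ ok; ctr=9 reg=8
step 11: T1 LOAD ⇒ load; ctr=9 reg=9
step 12: T1 CAS ⇒ ok; ctr=10 reg=9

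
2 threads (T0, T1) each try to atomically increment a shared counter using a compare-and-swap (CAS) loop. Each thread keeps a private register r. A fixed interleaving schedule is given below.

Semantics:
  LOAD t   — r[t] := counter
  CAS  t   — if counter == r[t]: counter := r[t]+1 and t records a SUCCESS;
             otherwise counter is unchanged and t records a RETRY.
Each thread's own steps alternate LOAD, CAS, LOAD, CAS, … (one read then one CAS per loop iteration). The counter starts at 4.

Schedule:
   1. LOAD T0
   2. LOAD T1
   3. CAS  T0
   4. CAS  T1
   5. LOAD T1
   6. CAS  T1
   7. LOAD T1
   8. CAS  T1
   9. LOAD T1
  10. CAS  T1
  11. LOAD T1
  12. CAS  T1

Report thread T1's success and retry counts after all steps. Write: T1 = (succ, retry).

T1 = (4, 1)

1. LOAD T0 → mem=4 r[T0]=4 [LOAD]
2. LOAD T1 → mem=4 r[T1]=4 [LOAD]
3. CAS T0 → mem=5 r[T0]=4 [OK]
4. CAS T1 → mem=5 r[T1]=4 [RETRY]
5. LOAD T1 → mem=5 r[T1]=5 [LOAD]
6. CAS T1 → mem=6 r[T1]=5 [OK]
7. LOAD T1 → mem=6 r[T1]=6 [LOAD]
8. CAS T1 → mem=7 r[T1]=6 [OK]
9. LOAD T1 → mem=7 r[T1]=7 [LOAD]
10. CAS T1 → mem=8 r[T1]=7 [OK]
11. LOAD T1 → mem=8 r[T1]=8 [LOAD]
12. CAS T1 → mem=9 r[T1]=8 [OK]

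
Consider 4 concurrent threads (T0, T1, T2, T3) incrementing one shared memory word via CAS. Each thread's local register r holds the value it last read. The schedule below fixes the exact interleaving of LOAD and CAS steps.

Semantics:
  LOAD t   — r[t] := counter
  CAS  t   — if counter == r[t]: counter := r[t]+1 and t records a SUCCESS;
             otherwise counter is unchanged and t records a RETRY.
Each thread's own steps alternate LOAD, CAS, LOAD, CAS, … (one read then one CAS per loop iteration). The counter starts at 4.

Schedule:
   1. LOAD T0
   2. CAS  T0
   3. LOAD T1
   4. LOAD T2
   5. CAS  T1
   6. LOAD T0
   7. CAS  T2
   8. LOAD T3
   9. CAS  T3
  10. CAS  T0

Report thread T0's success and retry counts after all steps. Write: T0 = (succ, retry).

step 1: T0 LOAD ⇒ load; ctr=4 reg=4
step 2: T0 CAS ⇒ ok; ctr=5 reg=4
step 3: T1 LOAD ⇒ load; ctr=5 reg=5
step 4: T2 LOAD ⇒ load; ctr=5 reg=5
step 5: T1 CAS ⇒ ok; ctr=6 reg=5
step 6: T0 LOAD ⇒ load; ctr=6 reg=6
step 7: T2 CAS ⇒ retry; ctr=6 reg=5
step 8: T3 LOAD ⇒ load; ctr=6 reg=6
step 9: T3 CAS ⇒ ok; ctr=7 reg=6
step 10: T0 CAS ⇒ retry; ctr=7 reg=6

T0 = (1, 1)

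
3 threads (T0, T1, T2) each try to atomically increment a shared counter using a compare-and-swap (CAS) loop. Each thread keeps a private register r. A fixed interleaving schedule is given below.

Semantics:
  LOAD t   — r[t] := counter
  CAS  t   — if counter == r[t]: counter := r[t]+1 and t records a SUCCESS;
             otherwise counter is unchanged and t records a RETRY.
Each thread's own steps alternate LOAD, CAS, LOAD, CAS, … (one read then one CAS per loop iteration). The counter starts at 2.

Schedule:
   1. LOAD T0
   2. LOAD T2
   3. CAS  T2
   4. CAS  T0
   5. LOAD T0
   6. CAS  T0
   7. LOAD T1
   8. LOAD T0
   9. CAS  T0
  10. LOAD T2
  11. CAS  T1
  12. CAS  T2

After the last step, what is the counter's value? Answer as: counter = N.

T0 LOAD — after: cnt=2, r=2 — load
T2 LOAD — after: cnt=2, r=2 — load
T2 CAS — after: cnt=3, r=2 — ok
T0 CAS — after: cnt=3, r=2 — retry
T0 LOAD — after: cnt=3, r=3 — load
T0 CAS — after: cnt=4, r=3 — ok
T1 LOAD — after: cnt=4, r=4 — load
T0 LOAD — after: cnt=4, r=4 — load
T0 CAS — after: cnt=5, r=4 — ok
T2 LOAD — after: cnt=5, r=5 — load
T1 CAS — after: cnt=5, r=4 — retry
T2 CAS — after: cnt=6, r=5 — ok

counter = 6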